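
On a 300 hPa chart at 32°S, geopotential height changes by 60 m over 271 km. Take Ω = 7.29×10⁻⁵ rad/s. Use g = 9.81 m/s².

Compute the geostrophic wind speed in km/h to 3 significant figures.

101 km/h

Coriolis parameter at 32°S:
f = 2Ω sin φ = 2 × 7.29×10⁻⁵ × sin 32° = 7.73×10⁻⁵ s⁻¹
Height gradient: |∂Z/∂n| = 60 m / 271000 m = 2.21×10⁻⁴
On a pressure surface, geostrophic balance gives V_g = (g/f)|∂Z/∂n|:
V_g = 9.81 × 2.21×10⁻⁴ / 7.73×10⁻⁵ = 28.1 m/s
Converting: 28.1 m/s × 3.6 = 101 km/h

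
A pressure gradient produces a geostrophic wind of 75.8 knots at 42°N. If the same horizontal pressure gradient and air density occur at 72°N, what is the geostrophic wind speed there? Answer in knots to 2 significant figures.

With the same pressure gradient and density, V_g ∝ 1/f ∝ 1/sin φ.
V₂ = V₁ · sin φ₁ / sin φ₂ = 75.8 × sin 42° / sin 72°
V₂ = 75.8 × 0.6691/0.9511 = 53 knots

53 knots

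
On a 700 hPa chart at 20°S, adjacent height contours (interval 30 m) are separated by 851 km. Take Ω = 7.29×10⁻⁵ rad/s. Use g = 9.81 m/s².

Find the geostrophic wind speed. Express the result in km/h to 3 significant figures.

Coriolis parameter at 20°S:
f = 2Ω sin φ = 2 × 7.29×10⁻⁵ × sin 20° = 4.99×10⁻⁵ s⁻¹
Height gradient: |∂Z/∂n| = 30 m / 851000 m = 3.53×10⁻⁵
On a pressure surface, geostrophic balance gives V_g = (g/f)|∂Z/∂n|:
V_g = 9.81 × 3.53×10⁻⁵ / 4.99×10⁻⁵ = 6.94 m/s
Converting: 6.94 m/s × 3.6 = 25.0 km/h

25.0 km/h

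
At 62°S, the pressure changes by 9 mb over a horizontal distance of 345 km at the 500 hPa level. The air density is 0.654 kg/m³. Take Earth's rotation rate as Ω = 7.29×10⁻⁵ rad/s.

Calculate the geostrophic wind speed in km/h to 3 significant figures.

Coriolis parameter at 62°S:
f = 2Ω sin φ = 2 × 7.29×10⁻⁵ × sin 62° = 1.29×10⁻⁴ s⁻¹
Pressure gradient: |∂P/∂n| = 900 Pa / 345000 m = 2.61×10⁻³ Pa/m
Geostrophic balance (pressure-gradient force = Coriolis force):
V_g = (1/(fρ)) |∂P/∂n| = 2.61×10⁻³ / (1.29×10⁻⁴ × 0.654) = 31.0 m/s
Converting: 31.0 m/s × 3.6 = 112 km/h

112 km/h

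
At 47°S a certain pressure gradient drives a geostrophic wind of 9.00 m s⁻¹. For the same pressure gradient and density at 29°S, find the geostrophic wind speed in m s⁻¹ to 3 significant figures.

13.6 m s⁻¹

With the same pressure gradient and density, V_g ∝ 1/f ∝ 1/sin φ.
V₂ = V₁ · sin φ₁ / sin φ₂ = 9.00 × sin 47° / sin 29°
V₂ = 9.00 × 0.7314/0.4848 = 13.6 m s⁻¹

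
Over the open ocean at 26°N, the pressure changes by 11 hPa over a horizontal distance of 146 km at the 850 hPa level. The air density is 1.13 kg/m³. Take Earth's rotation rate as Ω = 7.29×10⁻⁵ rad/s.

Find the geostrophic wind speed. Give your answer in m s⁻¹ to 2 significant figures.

100 m s⁻¹

Coriolis parameter at 26°N:
f = 2Ω sin φ = 2 × 7.29×10⁻⁵ × sin 26° = 6.39×10⁻⁵ s⁻¹
Pressure gradient: |∂P/∂n| = 1100 Pa / 146000 m = 7.53×10⁻³ Pa/m
Geostrophic balance (pressure-gradient force = Coriolis force):
V_g = (1/(fρ)) |∂P/∂n| = 7.53×10⁻³ / (6.39×10⁻⁵ × 1.13) = 104 m/s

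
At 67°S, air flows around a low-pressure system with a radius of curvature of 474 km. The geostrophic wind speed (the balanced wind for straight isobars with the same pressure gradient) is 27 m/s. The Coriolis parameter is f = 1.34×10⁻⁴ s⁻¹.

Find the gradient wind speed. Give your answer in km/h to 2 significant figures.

74 km/h

Around a low, centrifugal force acts outward with Coriolis, so pressure-gradient force balances both:
(1/ρ)|∂P/∂n| = fV + V²/R  →  V² + fR·V − fR·V_g = 0
With fR = 1.34×10⁻⁴ × 474×10³ m = 63.5 m/s:
V = [−fR + √((fR)² + 4 fR V_g)]/2 = [−63.5 + √(63.5² + 4×63.5×27)]/2 = 20.4 m/s
Subgeostrophic (V < V_g = 27 m/s), as expected around a low.
Converting: 20.4 m/s × 3.6 = 74 km/h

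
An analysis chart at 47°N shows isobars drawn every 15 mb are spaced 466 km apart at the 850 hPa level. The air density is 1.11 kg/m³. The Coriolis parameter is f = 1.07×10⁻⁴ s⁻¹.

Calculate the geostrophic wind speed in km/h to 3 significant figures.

97.6 km/h

Pressure gradient: |∂P/∂n| = 1500 Pa / 466000 m = 3.22×10⁻³ Pa/m
Geostrophic balance (pressure-gradient force = Coriolis force):
V_g = (1/(fρ)) |∂P/∂n| = 3.22×10⁻³ / (1.07×10⁻⁴ × 1.11) = 27.1 m/s
Converting: 27.1 m/s × 3.6 = 97.6 km/h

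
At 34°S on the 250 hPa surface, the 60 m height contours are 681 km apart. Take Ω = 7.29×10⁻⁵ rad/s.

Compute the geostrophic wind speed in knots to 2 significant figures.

Coriolis parameter at 34°S:
f = 2Ω sin φ = 2 × 7.29×10⁻⁵ × sin 34° = 8.15×10⁻⁵ s⁻¹
Height gradient: |∂Z/∂n| = 60 m / 681000 m = 8.81×10⁻⁵
On a pressure surface, geostrophic balance gives V_g = (g/f)|∂Z/∂n|:
V_g = 9.81 × 8.81×10⁻⁵ / 8.15×10⁻⁵ = 10.6 m/s
Converting: 10.6 m/s × 1.944 = 21 knots

21 knots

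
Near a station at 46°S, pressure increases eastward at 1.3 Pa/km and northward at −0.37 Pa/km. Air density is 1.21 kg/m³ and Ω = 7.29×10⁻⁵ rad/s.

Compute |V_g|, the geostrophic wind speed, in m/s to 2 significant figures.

Coriolis parameter at 46°S:
f = 2Ω sin φ = 2 × 7.29×10⁻⁵ × sin 46° = 1.05×10⁻⁴ s⁻¹
In the Southern Hemisphere f is negative: f = −1.05×10⁻⁴ s⁻¹.
Component geostrophic relations (x east, y north):
u_g = −(1/(fρ)) ∂P/∂y,  v_g = (1/(fρ)) ∂P/∂x
u_g = −(−0.37×10⁻³)/(−1.05×10⁻⁴ × 1.21) = −2.92 m/s;  v_g = (1.3×10⁻³)/(−1.05×10⁻⁴ × 1.21) = −10.2 m/s
|V_g| = √(u_g² + v_g²) = 10.7 m/s

11 m/s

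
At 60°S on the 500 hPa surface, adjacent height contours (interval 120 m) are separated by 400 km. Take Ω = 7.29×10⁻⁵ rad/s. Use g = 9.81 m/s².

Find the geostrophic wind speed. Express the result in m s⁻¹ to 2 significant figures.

Coriolis parameter at 60°S:
f = 2Ω sin φ = 2 × 7.29×10⁻⁵ × sin 60° = 1.26×10⁻⁴ s⁻¹
Height gradient: |∂Z/∂n| = 120 m / 400000 m = 3.00×10⁻⁴
On a pressure surface, geostrophic balance gives V_g = (g/f)|∂Z/∂n|:
V_g = 9.81 × 3.00×10⁻⁴ / 1.26×10⁻⁴ = 23.3 m/s

23 m s⁻¹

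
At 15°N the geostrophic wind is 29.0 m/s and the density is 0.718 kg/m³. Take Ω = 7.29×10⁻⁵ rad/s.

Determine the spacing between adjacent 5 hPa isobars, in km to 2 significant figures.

Coriolis parameter at 15°N:
f = 2Ω sin φ = 2 × 7.29×10⁻⁵ × sin 15° = 3.77×10⁻⁵ s⁻¹
Geostrophic balance rearranged: |∂P/∂n| = f ρ V_g
|∂P/∂n| = 3.77×10⁻⁵ × 0.718 × 29.0 = 7.86×10⁻⁴ Pa/m
Isobar spacing: Δn = ΔP/|∂P/∂n| = 500 Pa / 7.86×10⁻⁴ Pa/m = 636347 m ≈ 640 km

640 km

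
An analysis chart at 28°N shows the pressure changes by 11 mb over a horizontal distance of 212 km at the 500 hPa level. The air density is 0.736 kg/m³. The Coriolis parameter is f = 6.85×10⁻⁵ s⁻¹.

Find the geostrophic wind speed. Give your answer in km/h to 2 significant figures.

370 km/h

Pressure gradient: |∂P/∂n| = 1100 Pa / 212000 m = 5.19×10⁻³ Pa/m
Geostrophic balance (pressure-gradient force = Coriolis force):
V_g = (1/(fρ)) |∂P/∂n| = 5.19×10⁻³ / (6.85×10⁻⁵ × 0.736) = 103 m/s
Converting: 103 m/s × 3.6 = 370 km/h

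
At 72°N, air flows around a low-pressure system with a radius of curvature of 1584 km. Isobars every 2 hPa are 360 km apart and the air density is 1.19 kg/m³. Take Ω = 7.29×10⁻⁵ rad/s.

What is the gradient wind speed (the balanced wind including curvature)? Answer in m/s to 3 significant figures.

Coriolis parameter at 72°N:
f = 2Ω sin φ = 2 × 7.29×10⁻⁵ × sin 72° = 1.39×10⁻⁴ s⁻¹
Pressure gradient: |∂P/∂n| = 200 Pa / 360000 m = 5.56×10⁻⁴ Pa/m
Geostrophic speed: V_g = |∂P/∂n|/(fρ) = 5.56×10⁻⁴/(1.39×10⁻⁴ × 1.19) = 3.37 m/s
Around a low, centrifugal force acts outward with Coriolis, so pressure-gradient force balances both:
(1/ρ)|∂P/∂n| = fV + V²/R  →  V² + fR·V − fR·V_g = 0
With fR = 1.39×10⁻⁴ × 1584×10³ m = 220 m/s:
V = [−fR + √((fR)² + 4 fR V_g)]/2 = [−220 + √(220² + 4×220×3.37)]/2 = 3.32 m/s
Subgeostrophic (V < V_g = 3.37 m/s), as expected around a low.

3.32 m/s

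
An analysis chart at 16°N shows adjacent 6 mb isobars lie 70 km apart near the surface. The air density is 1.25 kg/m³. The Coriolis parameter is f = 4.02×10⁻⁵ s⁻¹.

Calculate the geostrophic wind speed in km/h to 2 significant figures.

Pressure gradient: |∂P/∂n| = 600 Pa / 70000 m = 8.57×10⁻³ Pa/m
Geostrophic balance (pressure-gradient force = Coriolis force):
V_g = (1/(fρ)) |∂P/∂n| = 8.57×10⁻³ / (4.02×10⁻⁵ × 1.25) = 171 m/s
Converting: 171 m/s × 3.6 = 610 km/h

610 km/h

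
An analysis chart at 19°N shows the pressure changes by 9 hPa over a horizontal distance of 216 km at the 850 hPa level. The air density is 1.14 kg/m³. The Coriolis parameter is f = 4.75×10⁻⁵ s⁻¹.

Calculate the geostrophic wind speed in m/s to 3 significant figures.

Pressure gradient: |∂P/∂n| = 900 Pa / 216000 m = 4.17×10⁻³ Pa/m
Geostrophic balance (pressure-gradient force = Coriolis force):
V_g = (1/(fρ)) |∂P/∂n| = 4.17×10⁻³ / (4.75×10⁻⁵ × 1.14) = 76.9 m/s

76.9 m/s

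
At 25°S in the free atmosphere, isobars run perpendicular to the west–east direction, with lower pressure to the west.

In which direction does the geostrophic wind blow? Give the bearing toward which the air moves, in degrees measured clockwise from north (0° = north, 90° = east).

The pressure-gradient force points toward the west (bearing 270°).
Geostrophic balance: in the Southern Hemisphere the Coriolis force deflects motion to the left, so the geostrophic wind blows 90° to the left of the pressure-gradient force (low pressure on the right).
Rotating 270° by 90° counterclockwise gives 180° — the wind blows toward the south.

180°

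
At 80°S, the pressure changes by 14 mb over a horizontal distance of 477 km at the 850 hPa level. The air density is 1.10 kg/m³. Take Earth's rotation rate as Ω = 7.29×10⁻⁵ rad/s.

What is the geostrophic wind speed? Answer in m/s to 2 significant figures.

19 m/s

Coriolis parameter at 80°S:
f = 2Ω sin φ = 2 × 7.29×10⁻⁵ × sin 80° = 1.44×10⁻⁴ s⁻¹
Pressure gradient: |∂P/∂n| = 1400 Pa / 477000 m = 2.94×10⁻³ Pa/m
Geostrophic balance (pressure-gradient force = Coriolis force):
V_g = (1/(fρ)) |∂P/∂n| = 2.94×10⁻³ / (1.44×10⁻⁴ × 1.10) = 18.6 m/s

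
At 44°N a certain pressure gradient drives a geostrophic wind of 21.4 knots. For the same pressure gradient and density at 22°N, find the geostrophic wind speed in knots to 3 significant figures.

With the same pressure gradient and density, V_g ∝ 1/f ∝ 1/sin φ.
V₂ = V₁ · sin φ₁ / sin φ₂ = 21.4 × sin 44° / sin 22°
V₂ = 21.4 × 0.6947/0.3746 = 39.7 knots

39.7 knots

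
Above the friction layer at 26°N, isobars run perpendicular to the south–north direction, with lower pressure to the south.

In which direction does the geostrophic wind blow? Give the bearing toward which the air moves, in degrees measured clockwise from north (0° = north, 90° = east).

270°

The pressure-gradient force points toward the south (bearing 180°).
Geostrophic balance: in the Northern Hemisphere the Coriolis force deflects motion to the right, so the geostrophic wind blows 90° to the right of the pressure-gradient force (low pressure on the left).
Rotating 180° by 90° clockwise gives 270° — the wind blows toward the west.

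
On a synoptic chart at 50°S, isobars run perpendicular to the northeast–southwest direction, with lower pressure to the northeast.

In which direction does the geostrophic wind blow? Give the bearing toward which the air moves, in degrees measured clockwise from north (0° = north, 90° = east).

315°

The pressure-gradient force points toward the northeast (bearing 045°).
Geostrophic balance: in the Southern Hemisphere the Coriolis force deflects motion to the left, so the geostrophic wind blows 90° to the left of the pressure-gradient force (low pressure on the right).
Rotating 045° by 90° counterclockwise gives 315° — the wind blows toward the northwest.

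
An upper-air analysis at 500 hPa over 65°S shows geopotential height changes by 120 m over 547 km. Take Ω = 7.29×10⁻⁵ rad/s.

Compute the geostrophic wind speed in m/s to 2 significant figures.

16 m/s

Coriolis parameter at 65°S:
f = 2Ω sin φ = 2 × 7.29×10⁻⁵ × sin 65° = 1.32×10⁻⁴ s⁻¹
Height gradient: |∂Z/∂n| = 120 m / 547000 m = 2.19×10⁻⁴
On a pressure surface, geostrophic balance gives V_g = (g/f)|∂Z/∂n|:
V_g = 9.81 × 2.19×10⁻⁴ / 1.32×10⁻⁴ = 16.3 m/s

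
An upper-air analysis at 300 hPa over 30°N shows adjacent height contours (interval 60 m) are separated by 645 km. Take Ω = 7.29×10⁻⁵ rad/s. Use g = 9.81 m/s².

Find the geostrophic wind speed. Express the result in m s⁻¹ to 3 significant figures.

12.5 m s⁻¹

Coriolis parameter at 30°N:
f = 2Ω sin φ = 2 × 7.29×10⁻⁵ × sin 30° = 7.29×10⁻⁵ s⁻¹
Height gradient: |∂Z/∂n| = 60 m / 645000 m = 9.30×10⁻⁵
On a pressure surface, geostrophic balance gives V_g = (g/f)|∂Z/∂n|:
V_g = 9.81 × 9.30×10⁻⁵ / 7.29×10⁻⁵ = 12.5 m/s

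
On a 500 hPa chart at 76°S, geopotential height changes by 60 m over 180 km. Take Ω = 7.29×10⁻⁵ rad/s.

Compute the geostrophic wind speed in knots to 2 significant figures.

45 knots

Coriolis parameter at 76°S:
f = 2Ω sin φ = 2 × 7.29×10⁻⁵ × sin 76° = 1.41×10⁻⁴ s⁻¹
Height gradient: |∂Z/∂n| = 60 m / 180000 m = 3.33×10⁻⁴
On a pressure surface, geostrophic balance gives V_g = (g/f)|∂Z/∂n|:
V_g = 9.81 × 3.33×10⁻⁴ / 1.41×10⁻⁴ = 23.1 m/s
Converting: 23.1 m/s × 1.944 = 45 knots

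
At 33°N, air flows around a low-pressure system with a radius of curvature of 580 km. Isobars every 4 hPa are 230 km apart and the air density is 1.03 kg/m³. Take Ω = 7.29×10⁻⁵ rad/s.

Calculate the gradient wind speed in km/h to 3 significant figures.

57.0 km/h

Coriolis parameter at 33°N:
f = 2Ω sin φ = 2 × 7.29×10⁻⁵ × sin 33° = 7.94×10⁻⁵ s⁻¹
Pressure gradient: |∂P/∂n| = 400 Pa / 230000 m = 1.74×10⁻³ Pa/m
Geostrophic speed: V_g = |∂P/∂n|/(fρ) = 1.74×10⁻³/(7.94×10⁻⁵ × 1.03) = 21.3 m/s
Around a low, centrifugal force acts outward with Coriolis, so pressure-gradient force balances both:
(1/ρ)|∂P/∂n| = fV + V²/R  →  V² + fR·V − fR·V_g = 0
With fR = 7.94×10⁻⁵ × 580×10³ m = 46.1 m/s:
V = [−fR + √((fR)² + 4 fR V_g)]/2 = [−46.1 + √(46.1² + 4×46.1×21.3)]/2 = 15.8 m/s
Subgeostrophic (V < V_g = 21.3 m/s), as expected around a low.
Converting: 15.8 m/s × 3.6 = 57.0 km/h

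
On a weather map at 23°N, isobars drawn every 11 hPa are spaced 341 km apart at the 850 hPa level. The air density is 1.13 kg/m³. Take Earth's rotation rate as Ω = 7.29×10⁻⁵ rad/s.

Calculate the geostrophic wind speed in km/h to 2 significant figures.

180 km/h

Coriolis parameter at 23°N:
f = 2Ω sin φ = 2 × 7.29×10⁻⁵ × sin 23° = 5.70×10⁻⁵ s⁻¹
Pressure gradient: |∂P/∂n| = 1100 Pa / 341000 m = 3.23×10⁻³ Pa/m
Geostrophic balance (pressure-gradient force = Coriolis force):
V_g = (1/(fρ)) |∂P/∂n| = 3.23×10⁻³ / (5.70×10⁻⁵ × 1.13) = 50.1 m/s
Converting: 50.1 m/s × 3.6 = 180 km/h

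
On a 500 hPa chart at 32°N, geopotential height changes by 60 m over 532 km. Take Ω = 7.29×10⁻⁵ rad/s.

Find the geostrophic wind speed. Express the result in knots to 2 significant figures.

Coriolis parameter at 32°N:
f = 2Ω sin φ = 2 × 7.29×10⁻⁵ × sin 32° = 7.73×10⁻⁵ s⁻¹
Height gradient: |∂Z/∂n| = 60 m / 532000 m = 1.13×10⁻⁴
On a pressure surface, geostrophic balance gives V_g = (g/f)|∂Z/∂n|:
V_g = 9.81 × 1.13×10⁻⁴ / 7.73×10⁻⁵ = 14.3 m/s
Converting: 14.3 m/s × 1.944 = 28 knots

28 knots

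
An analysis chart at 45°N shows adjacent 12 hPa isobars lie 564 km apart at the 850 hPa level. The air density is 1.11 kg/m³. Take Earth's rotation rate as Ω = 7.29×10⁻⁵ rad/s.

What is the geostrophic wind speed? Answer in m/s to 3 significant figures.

18.6 m/s

Coriolis parameter at 45°N:
f = 2Ω sin φ = 2 × 7.29×10⁻⁵ × sin 45° = 1.03×10⁻⁴ s⁻¹
Pressure gradient: |∂P/∂n| = 1200 Pa / 564000 m = 2.13×10⁻³ Pa/m
Geostrophic balance (pressure-gradient force = Coriolis force):
V_g = (1/(fρ)) |∂P/∂n| = 2.13×10⁻³ / (1.03×10⁻⁴ × 1.11) = 18.6 m/s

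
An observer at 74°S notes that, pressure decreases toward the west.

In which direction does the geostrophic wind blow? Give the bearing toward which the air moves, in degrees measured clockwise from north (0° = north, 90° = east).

180°

The pressure-gradient force points toward the west (bearing 270°).
Geostrophic balance: in the Southern Hemisphere the Coriolis force deflects motion to the left, so the geostrophic wind blows 90° to the left of the pressure-gradient force (low pressure on the right).
Rotating 270° by 90° counterclockwise gives 180° — the wind blows toward the south.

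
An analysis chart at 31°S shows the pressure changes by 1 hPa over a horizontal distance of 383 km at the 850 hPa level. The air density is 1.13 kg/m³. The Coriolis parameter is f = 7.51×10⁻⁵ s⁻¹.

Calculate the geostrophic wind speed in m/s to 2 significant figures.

Pressure gradient: |∂P/∂n| = 100 Pa / 383000 m = 2.61×10⁻⁴ Pa/m
Geostrophic balance (pressure-gradient force = Coriolis force):
V_g = (1/(fρ)) |∂P/∂n| = 2.61×10⁻⁴ / (7.51×10⁻⁵ × 1.13) = 3.08 m/s

3.1 m/s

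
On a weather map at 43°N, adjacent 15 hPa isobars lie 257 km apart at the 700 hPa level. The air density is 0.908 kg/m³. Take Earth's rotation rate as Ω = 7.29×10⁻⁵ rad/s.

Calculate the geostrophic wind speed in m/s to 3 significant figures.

Coriolis parameter at 43°N:
f = 2Ω sin φ = 2 × 7.29×10⁻⁵ × sin 43° = 9.94×10⁻⁵ s⁻¹
Pressure gradient: |∂P/∂n| = 1500 Pa / 257000 m = 5.84×10⁻³ Pa/m
Geostrophic balance (pressure-gradient force = Coriolis force):
V_g = (1/(fρ)) |∂P/∂n| = 5.84×10⁻³ / (9.94×10⁻⁵ × 0.908) = 64.6 m/s

64.6 m/s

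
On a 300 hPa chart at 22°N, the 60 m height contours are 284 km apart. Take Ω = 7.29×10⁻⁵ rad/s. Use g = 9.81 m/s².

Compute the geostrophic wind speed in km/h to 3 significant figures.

Coriolis parameter at 22°N:
f = 2Ω sin φ = 2 × 7.29×10⁻⁵ × sin 22° = 5.46×10⁻⁵ s⁻¹
Height gradient: |∂Z/∂n| = 60 m / 284000 m = 2.11×10⁻⁴
On a pressure surface, geostrophic balance gives V_g = (g/f)|∂Z/∂n|:
V_g = 9.81 × 2.11×10⁻⁴ / 5.46×10⁻⁵ = 37.9 m/s
Converting: 37.9 m/s × 3.6 = 137 km/h

137 km/h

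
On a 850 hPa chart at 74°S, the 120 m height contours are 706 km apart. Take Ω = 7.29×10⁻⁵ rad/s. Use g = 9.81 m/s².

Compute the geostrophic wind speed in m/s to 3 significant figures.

Coriolis parameter at 74°S:
f = 2Ω sin φ = 2 × 7.29×10⁻⁵ × sin 74° = 1.40×10⁻⁴ s⁻¹
Height gradient: |∂Z/∂n| = 120 m / 706000 m = 1.70×10⁻⁴
On a pressure surface, geostrophic balance gives V_g = (g/f)|∂Z/∂n|:
V_g = 9.81 × 1.70×10⁻⁴ / 1.40×10⁻⁴ = 11.9 m/s

11.9 m/s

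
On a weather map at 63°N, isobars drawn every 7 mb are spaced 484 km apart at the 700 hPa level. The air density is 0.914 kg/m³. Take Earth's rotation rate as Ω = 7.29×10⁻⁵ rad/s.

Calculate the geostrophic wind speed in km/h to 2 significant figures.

44 km/h

Coriolis parameter at 63°N:
f = 2Ω sin φ = 2 × 7.29×10⁻⁵ × sin 63° = 1.30×10⁻⁴ s⁻¹
Pressure gradient: |∂P/∂n| = 700 Pa / 484000 m = 1.45×10⁻³ Pa/m
Geostrophic balance (pressure-gradient force = Coriolis force):
V_g = (1/(fρ)) |∂P/∂n| = 1.45×10⁻³ / (1.30×10⁻⁴ × 0.914) = 12.2 m/s
Converting: 12.2 m/s × 3.6 = 44 km/h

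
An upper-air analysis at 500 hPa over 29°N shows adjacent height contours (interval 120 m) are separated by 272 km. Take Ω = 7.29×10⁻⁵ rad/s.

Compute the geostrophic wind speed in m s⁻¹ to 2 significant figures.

61 m s⁻¹

Coriolis parameter at 29°N:
f = 2Ω sin φ = 2 × 7.29×10⁻⁵ × sin 29° = 7.07×10⁻⁵ s⁻¹
Height gradient: |∂Z/∂n| = 120 m / 272000 m = 4.41×10⁻⁴
On a pressure surface, geostrophic balance gives V_g = (g/f)|∂Z/∂n|:
V_g = 9.81 × 4.41×10⁻⁴ / 7.07×10⁻⁵ = 61.2 m/s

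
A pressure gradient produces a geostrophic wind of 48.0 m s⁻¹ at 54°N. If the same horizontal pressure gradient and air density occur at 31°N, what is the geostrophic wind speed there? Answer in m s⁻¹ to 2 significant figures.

75 m s⁻¹

With the same pressure gradient and density, V_g ∝ 1/f ∝ 1/sin φ.
V₂ = V₁ · sin φ₁ / sin φ₂ = 48.0 × sin 54° / sin 31°
V₂ = 48.0 × 0.8090/0.5150 = 75 m s⁻¹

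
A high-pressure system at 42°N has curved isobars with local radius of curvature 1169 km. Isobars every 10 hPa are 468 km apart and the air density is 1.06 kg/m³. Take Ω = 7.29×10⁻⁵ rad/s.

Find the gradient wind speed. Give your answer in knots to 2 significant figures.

Coriolis parameter at 42°N:
f = 2Ω sin φ = 2 × 7.29×10⁻⁵ × sin 42° = 9.76×10⁻⁵ s⁻¹
Pressure gradient: |∂P/∂n| = 1000 Pa / 468000 m = 2.14×10⁻³ Pa/m
Geostrophic speed: V_g = |∂P/∂n|/(fρ) = 2.14×10⁻³/(9.76×10⁻⁵ × 1.06) = 20.7 m/s
Around a high, pressure-gradient force acts outward with centrifugal, so Coriolis balances both:
fV = (1/ρ)|∂P/∂n| + V²/R  →  V² − fR·V + fR·V_g = 0
With fR = 9.76×10⁻⁵ × 1169×10³ m = 114 m/s:
V = [fR − √((fR)² − 4 fR V_g)]/2 = [114 − √(114² − 4×114×20.7)]/2 = 27.1 m/s
Supergeostrophic (V > V_g = 20.7 m/s), as expected around a high.
Converting: 27.1 m/s × 1.944 = 53 knots

53 knots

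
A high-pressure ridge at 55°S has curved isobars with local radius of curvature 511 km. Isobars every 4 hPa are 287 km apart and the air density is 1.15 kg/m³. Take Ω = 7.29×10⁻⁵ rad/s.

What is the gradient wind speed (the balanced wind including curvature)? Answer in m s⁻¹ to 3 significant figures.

12.9 m s⁻¹

Coriolis parameter at 55°S:
f = 2Ω sin φ = 2 × 7.29×10⁻⁵ × sin 55° = 1.19×10⁻⁴ s⁻¹
Pressure gradient: |∂P/∂n| = 400 Pa / 287000 m = 1.39×10⁻³ Pa/m
Geostrophic speed: V_g = |∂P/∂n|/(fρ) = 1.39×10⁻³/(1.19×10⁻⁴ × 1.15) = 10.1 m/s
Around a high, pressure-gradient force acts outward with centrifugal, so Coriolis balances both:
fV = (1/ρ)|∂P/∂n| + V²/R  →  V² − fR·V + fR·V_g = 0
With fR = 1.19×10⁻⁴ × 511×10³ m = 61.0 m/s:
V = [fR − √((fR)² − 4 fR V_g)]/2 = [61.0 − √(61.0² − 4×61.0×10.1)]/2 = 12.9 m/s
Supergeostrophic (V > V_g = 10.1 m/s), as expected around a high.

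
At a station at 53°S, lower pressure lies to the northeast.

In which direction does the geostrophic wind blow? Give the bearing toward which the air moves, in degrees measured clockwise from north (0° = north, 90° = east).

The pressure-gradient force points toward the northeast (bearing 045°).
Geostrophic balance: in the Southern Hemisphere the Coriolis force deflects motion to the left, so the geostrophic wind blows 90° to the left of the pressure-gradient force (low pressure on the right).
Rotating 045° by 90° counterclockwise gives 315° — the wind blows toward the northwest.

315°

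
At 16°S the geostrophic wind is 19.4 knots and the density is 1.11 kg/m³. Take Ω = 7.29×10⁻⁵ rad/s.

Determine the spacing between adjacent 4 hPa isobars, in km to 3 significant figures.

898 km

Coriolis parameter at 16°S:
f = 2Ω sin φ = 2 × 7.29×10⁻⁵ × sin 16° = 4.02×10⁻⁵ s⁻¹
Wind speed in SI: 19.4 knots = 9.98 m/s
Geostrophic balance rearranged: |∂P/∂n| = f ρ V_g
|∂P/∂n| = 4.02×10⁻⁵ × 1.11 × 9.98 = 4.45×10⁻⁴ Pa/m
Isobar spacing: Δn = ΔP/|∂P/∂n| = 400 Pa / 4.45×10⁻⁴ Pa/m = 898466 m ≈ 898 km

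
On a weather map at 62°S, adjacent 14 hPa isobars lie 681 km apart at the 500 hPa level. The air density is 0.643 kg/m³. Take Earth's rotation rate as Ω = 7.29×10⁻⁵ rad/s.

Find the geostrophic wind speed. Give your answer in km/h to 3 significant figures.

89.4 km/h

Coriolis parameter at 62°S:
f = 2Ω sin φ = 2 × 7.29×10⁻⁵ × sin 62° = 1.29×10⁻⁴ s⁻¹
Pressure gradient: |∂P/∂n| = 1400 Pa / 681000 m = 2.06×10⁻³ Pa/m
Geostrophic balance (pressure-gradient force = Coriolis force):
V_g = (1/(fρ)) |∂P/∂n| = 2.06×10⁻³ / (1.29×10⁻⁴ × 0.643) = 24.8 m/s
Converting: 24.8 m/s × 3.6 = 89.4 km/h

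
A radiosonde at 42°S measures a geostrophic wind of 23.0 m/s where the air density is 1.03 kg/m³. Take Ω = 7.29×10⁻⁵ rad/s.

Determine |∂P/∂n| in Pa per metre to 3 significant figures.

2.31×10⁻³ Pa/m

Coriolis parameter at 42°S:
f = 2Ω sin φ = 2 × 7.29×10⁻⁵ × sin 42° = 9.76×10⁻⁵ s⁻¹
Geostrophic balance rearranged: |∂P/∂n| = f ρ V_g
|∂P/∂n| = 9.76×10⁻⁵ × 1.03 × 23.0 = 2.31×10⁻³ Pa/m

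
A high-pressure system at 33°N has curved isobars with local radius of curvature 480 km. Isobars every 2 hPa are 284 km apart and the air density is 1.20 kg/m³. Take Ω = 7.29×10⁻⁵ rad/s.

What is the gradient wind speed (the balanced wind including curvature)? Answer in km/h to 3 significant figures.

Coriolis parameter at 33°N:
f = 2Ω sin φ = 2 × 7.29×10⁻⁵ × sin 33° = 7.94×10⁻⁵ s⁻¹
Pressure gradient: |∂P/∂n| = 200 Pa / 284000 m = 7.04×10⁻⁴ Pa/m
Geostrophic speed: V_g = |∂P/∂n|/(fρ) = 7.04×10⁻⁴/(7.94×10⁻⁵ × 1.20) = 7.39 m/s
Around a high, pressure-gradient force acts outward with centrifugal, so Coriolis balances both:
fV = (1/ρ)|∂P/∂n| + V²/R  →  V² − fR·V + fR·V_g = 0
With fR = 7.94×10⁻⁵ × 480×10³ m = 38.1 m/s:
V = [fR − √((fR)² − 4 fR V_g)]/2 = [38.1 − √(38.1² − 4×38.1×7.39)]/2 = 10 m/s
Supergeostrophic (V > V_g = 7.39 m/s), as expected around a high.
Converting: 10 m/s × 3.6 = 36.1 km/h

36.1 km/h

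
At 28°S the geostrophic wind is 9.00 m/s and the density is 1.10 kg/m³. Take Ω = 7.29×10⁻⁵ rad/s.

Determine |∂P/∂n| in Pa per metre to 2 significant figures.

6.8×10⁻⁴ Pa/m

Coriolis parameter at 28°S:
f = 2Ω sin φ = 2 × 7.29×10⁻⁵ × sin 28° = 6.84×10⁻⁵ s⁻¹
Geostrophic balance rearranged: |∂P/∂n| = f ρ V_g
|∂P/∂n| = 6.84×10⁻⁵ × 1.10 × 9.00 = 6.78×10⁻⁴ Pa/m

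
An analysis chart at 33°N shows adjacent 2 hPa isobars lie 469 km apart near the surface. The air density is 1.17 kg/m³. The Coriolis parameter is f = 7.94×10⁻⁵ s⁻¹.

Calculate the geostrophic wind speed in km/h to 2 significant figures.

Pressure gradient: |∂P/∂n| = 200 Pa / 469000 m = 4.26×10⁻⁴ Pa/m
Geostrophic balance (pressure-gradient force = Coriolis force):
V_g = (1/(fρ)) |∂P/∂n| = 4.26×10⁻⁴ / (7.94×10⁻⁵ × 1.17) = 4.59 m/s
Converting: 4.59 m/s × 3.6 = 17 km/h

17 km/h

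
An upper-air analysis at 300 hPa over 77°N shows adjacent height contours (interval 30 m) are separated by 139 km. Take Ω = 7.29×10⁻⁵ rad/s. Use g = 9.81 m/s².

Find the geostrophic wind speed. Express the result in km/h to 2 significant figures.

54 km/h

Coriolis parameter at 77°N:
f = 2Ω sin φ = 2 × 7.29×10⁻⁵ × sin 77° = 1.42×10⁻⁴ s⁻¹
Height gradient: |∂Z/∂n| = 30 m / 139000 m = 2.16×10⁻⁴
On a pressure surface, geostrophic balance gives V_g = (g/f)|∂Z/∂n|:
V_g = 9.81 × 2.16×10⁻⁴ / 1.42×10⁻⁴ = 14.9 m/s
Converting: 14.9 m/s × 3.6 = 54 km/h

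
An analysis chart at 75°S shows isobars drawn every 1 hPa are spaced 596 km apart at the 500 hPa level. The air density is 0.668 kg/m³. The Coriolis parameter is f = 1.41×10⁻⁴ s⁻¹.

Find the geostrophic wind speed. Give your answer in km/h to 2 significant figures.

Pressure gradient: |∂P/∂n| = 100 Pa / 596000 m = 1.68×10⁻⁴ Pa/m
Geostrophic balance (pressure-gradient force = Coriolis force):
V_g = (1/(fρ)) |∂P/∂n| = 1.68×10⁻⁴ / (1.41×10⁻⁴ × 0.668) = 1.78 m/s
Converting: 1.78 m/s × 3.6 = 6.4 km/h

6.4 km/h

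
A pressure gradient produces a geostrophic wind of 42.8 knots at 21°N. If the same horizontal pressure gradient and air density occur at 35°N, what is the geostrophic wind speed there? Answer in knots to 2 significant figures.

With the same pressure gradient and density, V_g ∝ 1/f ∝ 1/sin φ.
V₂ = V₁ · sin φ₁ / sin φ₂ = 42.8 × sin 21° / sin 35°
V₂ = 42.8 × 0.3584/0.5736 = 27 knots

27 knots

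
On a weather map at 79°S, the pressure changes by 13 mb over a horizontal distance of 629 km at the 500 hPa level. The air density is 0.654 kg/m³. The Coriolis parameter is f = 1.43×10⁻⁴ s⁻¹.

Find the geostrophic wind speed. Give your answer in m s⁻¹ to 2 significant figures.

22 m s⁻¹

Pressure gradient: |∂P/∂n| = 1300 Pa / 629000 m = 2.07×10⁻³ Pa/m
Geostrophic balance (pressure-gradient force = Coriolis force):
V_g = (1/(fρ)) |∂P/∂n| = 2.07×10⁻³ / (1.43×10⁻⁴ × 0.654) = 22.1 m/s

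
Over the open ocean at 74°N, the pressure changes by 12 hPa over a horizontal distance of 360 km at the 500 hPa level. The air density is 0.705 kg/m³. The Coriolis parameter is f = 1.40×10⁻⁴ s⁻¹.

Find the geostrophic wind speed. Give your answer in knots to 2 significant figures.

Pressure gradient: |∂P/∂n| = 1200 Pa / 360000 m = 3.33×10⁻³ Pa/m
Geostrophic balance (pressure-gradient force = Coriolis force):
V_g = (1/(fρ)) |∂P/∂n| = 3.33×10⁻³ / (1.40×10⁻⁴ × 0.705) = 33.8 m/s
Converting: 33.8 m/s × 1.944 = 66 knots

66 knots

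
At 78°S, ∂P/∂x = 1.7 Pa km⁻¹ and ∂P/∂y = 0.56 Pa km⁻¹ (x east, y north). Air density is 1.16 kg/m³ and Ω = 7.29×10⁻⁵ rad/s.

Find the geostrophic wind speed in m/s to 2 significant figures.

11 m/s

Coriolis parameter at 78°S:
f = 2Ω sin φ = 2 × 7.29×10⁻⁵ × sin 78° = 1.43×10⁻⁴ s⁻¹
In the Southern Hemisphere f is negative: f = −1.43×10⁻⁴ s⁻¹.
Component geostrophic relations (x east, y north):
u_g = −(1/(fρ)) ∂P/∂y,  v_g = (1/(fρ)) ∂P/∂x
u_g = −(0.56×10⁻³)/(−1.43×10⁻⁴ × 1.16) = 3.39 m/s;  v_g = (1.7×10⁻³)/(−1.43×10⁻⁴ × 1.16) = −10.3 m/s
|V_g| = √(u_g² + v_g²) = 10.8 m/s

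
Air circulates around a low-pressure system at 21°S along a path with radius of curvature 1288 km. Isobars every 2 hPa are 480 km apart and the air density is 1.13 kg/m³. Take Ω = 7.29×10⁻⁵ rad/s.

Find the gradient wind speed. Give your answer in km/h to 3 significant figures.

23.2 km/h

Coriolis parameter at 21°S:
f = 2Ω sin φ = 2 × 7.29×10⁻⁵ × sin 21° = 5.23×10⁻⁵ s⁻¹
Pressure gradient: |∂P/∂n| = 200 Pa / 480000 m = 4.17×10⁻⁴ Pa/m
Geostrophic speed: V_g = |∂P/∂n|/(fρ) = 4.17×10⁻⁴/(5.23×10⁻⁵ × 1.13) = 7.06 m/s
Around a low, centrifugal force acts outward with Coriolis, so pressure-gradient force balances both:
(1/ρ)|∂P/∂n| = fV + V²/R  →  V² + fR·V − fR·V_g = 0
With fR = 5.23×10⁻⁵ × 1288×10³ m = 67.3 m/s:
V = [−fR + √((fR)² + 4 fR V_g)]/2 = [−67.3 + √(67.3² + 4×67.3×7.06)]/2 = 6.44 m/s
Subgeostrophic (V < V_g = 7.06 m/s), as expected around a low.
Converting: 6.44 m/s × 3.6 = 23.2 km/h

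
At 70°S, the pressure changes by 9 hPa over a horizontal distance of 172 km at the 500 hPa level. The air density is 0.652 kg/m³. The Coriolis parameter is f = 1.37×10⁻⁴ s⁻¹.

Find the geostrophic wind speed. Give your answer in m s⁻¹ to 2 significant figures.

Pressure gradient: |∂P/∂n| = 900 Pa / 172000 m = 5.23×10⁻³ Pa/m
Geostrophic balance (pressure-gradient force = Coriolis force):
V_g = (1/(fρ)) |∂P/∂n| = 5.23×10⁻³ / (1.37×10⁻⁴ × 0.652) = 58.6 m/s

59 m s⁻¹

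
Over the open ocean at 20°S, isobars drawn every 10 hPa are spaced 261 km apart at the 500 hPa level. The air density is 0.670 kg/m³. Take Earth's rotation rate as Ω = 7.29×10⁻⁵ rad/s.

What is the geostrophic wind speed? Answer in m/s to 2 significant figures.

Coriolis parameter at 20°S:
f = 2Ω sin φ = 2 × 7.29×10⁻⁵ × sin 20° = 4.99×10⁻⁵ s⁻¹
Pressure gradient: |∂P/∂n| = 1000 Pa / 261000 m = 3.83×10⁻³ Pa/m
Geostrophic balance (pressure-gradient force = Coriolis force):
V_g = (1/(fρ)) |∂P/∂n| = 3.83×10⁻³ / (4.99×10⁻⁵ × 0.670) = 115 m/s

110 m/s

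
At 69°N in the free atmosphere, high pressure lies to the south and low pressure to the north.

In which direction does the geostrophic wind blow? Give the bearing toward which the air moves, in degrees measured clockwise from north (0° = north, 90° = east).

The pressure-gradient force points toward the north (bearing 000°).
Geostrophic balance: in the Northern Hemisphere the Coriolis force deflects motion to the right, so the geostrophic wind blows 90° to the right of the pressure-gradient force (low pressure on the left).
Rotating 000° by 90° clockwise gives 090° — the wind blows toward the east.

090°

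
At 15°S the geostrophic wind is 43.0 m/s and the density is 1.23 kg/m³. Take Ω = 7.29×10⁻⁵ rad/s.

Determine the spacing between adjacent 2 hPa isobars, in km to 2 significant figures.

Coriolis parameter at 15°S:
f = 2Ω sin φ = 2 × 7.29×10⁻⁵ × sin 15° = 3.77×10⁻⁵ s⁻¹
Geostrophic balance rearranged: |∂P/∂n| = f ρ V_g
|∂P/∂n| = 3.77×10⁻⁵ × 1.23 × 43.0 = 2.00×10⁻³ Pa/m
Isobar spacing: Δn = ΔP/|∂P/∂n| = 200 Pa / 2.00×10⁻³ Pa/m = 100208 m ≈ 100 km

100 km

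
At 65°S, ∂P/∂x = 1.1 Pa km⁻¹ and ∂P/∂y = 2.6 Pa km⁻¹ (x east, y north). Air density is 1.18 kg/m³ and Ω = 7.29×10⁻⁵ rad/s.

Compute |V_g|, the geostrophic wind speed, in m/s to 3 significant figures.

Coriolis parameter at 65°S:
f = 2Ω sin φ = 2 × 7.29×10⁻⁵ × sin 65° = 1.32×10⁻⁴ s⁻¹
In the Southern Hemisphere f is negative: f = −1.32×10⁻⁴ s⁻¹.
Component geostrophic relations (x east, y north):
u_g = −(1/(fρ)) ∂P/∂y,  v_g = (1/(fρ)) ∂P/∂x
u_g = −(2.6×10⁻³)/(−1.32×10⁻⁴ × 1.18) = 16.7 m/s;  v_g = (1.1×10⁻³)/(−1.32×10⁻⁴ × 1.18) = −7.05 m/s
|V_g| = √(u_g² + v_g²) = 18.1 m/s

18.1 m/s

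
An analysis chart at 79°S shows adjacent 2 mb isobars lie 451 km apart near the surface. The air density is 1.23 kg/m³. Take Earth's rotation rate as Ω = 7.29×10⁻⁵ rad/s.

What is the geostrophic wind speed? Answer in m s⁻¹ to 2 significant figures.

Coriolis parameter at 79°S:
f = 2Ω sin φ = 2 × 7.29×10⁻⁵ × sin 79° = 1.43×10⁻⁴ s⁻¹
Pressure gradient: |∂P/∂n| = 200 Pa / 451000 m = 4.43×10⁻⁴ Pa/m
Geostrophic balance (pressure-gradient force = Coriolis force):
V_g = (1/(fρ)) |∂P/∂n| = 4.43×10⁻⁴ / (1.43×10⁻⁴ × 1.23) = 2.52 m/s

2.5 m s⁻¹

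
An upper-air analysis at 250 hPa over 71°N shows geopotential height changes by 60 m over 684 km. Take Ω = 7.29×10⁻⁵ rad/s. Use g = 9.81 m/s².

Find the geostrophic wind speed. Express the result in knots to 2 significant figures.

12 knots

Coriolis parameter at 71°N:
f = 2Ω sin φ = 2 × 7.29×10⁻⁵ × sin 71° = 1.38×10⁻⁴ s⁻¹
Height gradient: |∂Z/∂n| = 60 m / 684000 m = 8.77×10⁻⁵
On a pressure surface, geostrophic balance gives V_g = (g/f)|∂Z/∂n|:
V_g = 9.81 × 8.77×10⁻⁵ / 1.38×10⁻⁴ = 6.24 m/s
Converting: 6.24 m/s × 1.944 = 12 knots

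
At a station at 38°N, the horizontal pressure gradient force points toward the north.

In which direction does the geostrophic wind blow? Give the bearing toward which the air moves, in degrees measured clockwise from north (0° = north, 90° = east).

The pressure-gradient force points toward the north (bearing 000°).
Geostrophic balance: in the Northern Hemisphere the Coriolis force deflects motion to the right, so the geostrophic wind blows 90° to the right of the pressure-gradient force (low pressure on the left).
Rotating 000° by 90° clockwise gives 090° — the wind blows toward the east.

090°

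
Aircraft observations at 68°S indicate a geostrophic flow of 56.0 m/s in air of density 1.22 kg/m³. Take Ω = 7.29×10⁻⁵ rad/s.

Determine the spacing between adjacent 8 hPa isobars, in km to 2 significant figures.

87 km

Coriolis parameter at 68°S:
f = 2Ω sin φ = 2 × 7.29×10⁻⁵ × sin 68° = 1.35×10⁻⁴ s⁻¹
Geostrophic balance rearranged: |∂P/∂n| = f ρ V_g
|∂P/∂n| = 1.35×10⁻⁴ × 1.22 × 56.0 = 9.24×10⁻³ Pa/m
Isobar spacing: Δn = ΔP/|∂P/∂n| = 800 Pa / 9.24×10⁻³ Pa/m = 86620 m ≈ 87 km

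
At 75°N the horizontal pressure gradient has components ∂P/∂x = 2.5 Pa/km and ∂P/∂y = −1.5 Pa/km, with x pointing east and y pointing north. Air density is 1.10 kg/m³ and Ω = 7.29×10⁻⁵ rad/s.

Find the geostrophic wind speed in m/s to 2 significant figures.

19 m/s

Coriolis parameter at 75°N:
f = 2Ω sin φ = 2 × 7.29×10⁻⁵ × sin 75° = 1.41×10⁻⁴ s⁻¹
Component geostrophic relations (x east, y north):
u_g = −(1/(fρ)) ∂P/∂y,  v_g = (1/(fρ)) ∂P/∂x
u_g = −(−1.5×10⁻³)/(1.41×10⁻⁴ × 1.10) = 9.68 m/s;  v_g = (2.5×10⁻³)/(1.41×10⁻⁴ × 1.10) = 16.1 m/s
|V_g| = √(u_g² + v_g²) = 18.8 m/s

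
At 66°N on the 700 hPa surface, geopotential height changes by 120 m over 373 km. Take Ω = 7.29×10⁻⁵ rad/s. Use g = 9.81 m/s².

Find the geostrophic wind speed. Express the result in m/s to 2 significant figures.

Coriolis parameter at 66°N:
f = 2Ω sin φ = 2 × 7.29×10⁻⁵ × sin 66° = 1.33×10⁻⁴ s⁻¹
Height gradient: |∂Z/∂n| = 120 m / 373000 m = 3.22×10⁻⁴
On a pressure surface, geostrophic balance gives V_g = (g/f)|∂Z/∂n|:
V_g = 9.81 × 3.22×10⁻⁴ / 1.33×10⁻⁴ = 23.7 m/s

24 m/s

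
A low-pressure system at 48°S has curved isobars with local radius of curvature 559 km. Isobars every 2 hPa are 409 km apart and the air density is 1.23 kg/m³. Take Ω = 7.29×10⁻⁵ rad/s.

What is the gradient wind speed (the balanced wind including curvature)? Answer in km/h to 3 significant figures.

12.5 km/h

Coriolis parameter at 48°S:
f = 2Ω sin φ = 2 × 7.29×10⁻⁵ × sin 48° = 1.08×10⁻⁴ s⁻¹
Pressure gradient: |∂P/∂n| = 200 Pa / 409000 m = 4.89×10⁻⁴ Pa/m
Geostrophic speed: V_g = |∂P/∂n|/(fρ) = 4.89×10⁻⁴/(1.08×10⁻⁴ × 1.23) = 3.67 m/s
Around a low, centrifugal force acts outward with Coriolis, so pressure-gradient force balances both:
(1/ρ)|∂P/∂n| = fV + V²/R  →  V² + fR·V − fR·V_g = 0
With fR = 1.08×10⁻⁴ × 559×10³ m = 60.6 m/s:
V = [−fR + √((fR)² + 4 fR V_g)]/2 = [−60.6 + √(60.6² + 4×60.6×3.67)]/2 = 3.47 m/s
Subgeostrophic (V < V_g = 3.67 m/s), as expected around a low.
Converting: 3.47 m/s × 3.6 = 12.5 km/h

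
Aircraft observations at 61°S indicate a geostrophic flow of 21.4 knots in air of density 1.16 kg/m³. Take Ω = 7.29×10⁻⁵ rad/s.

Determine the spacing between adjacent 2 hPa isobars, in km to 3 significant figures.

123 km

Coriolis parameter at 61°S:
f = 2Ω sin φ = 2 × 7.29×10⁻⁵ × sin 61° = 1.28×10⁻⁴ s⁻¹
Wind speed in SI: 21.4 knots = 11.0 m/s
Geostrophic balance rearranged: |∂P/∂n| = f ρ V_g
|∂P/∂n| = 1.28×10⁻⁴ × 1.16 × 11.0 = 1.63×10⁻³ Pa/m
Isobar spacing: Δn = ΔP/|∂P/∂n| = 200 Pa / 1.63×10⁻³ Pa/m = 122813 m ≈ 123 km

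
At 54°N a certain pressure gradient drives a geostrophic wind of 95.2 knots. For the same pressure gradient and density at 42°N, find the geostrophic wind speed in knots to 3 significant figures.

115 knots

With the same pressure gradient and density, V_g ∝ 1/f ∝ 1/sin φ.
V₂ = V₁ · sin φ₁ / sin φ₂ = 95.2 × sin 54° / sin 42°
V₂ = 95.2 × 0.8090/0.6691 = 115 knots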